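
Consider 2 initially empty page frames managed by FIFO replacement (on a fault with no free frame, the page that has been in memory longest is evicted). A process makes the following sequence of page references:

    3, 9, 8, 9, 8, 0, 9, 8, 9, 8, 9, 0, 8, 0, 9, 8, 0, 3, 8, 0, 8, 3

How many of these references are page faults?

3: miss, frames {3}
9: miss, frames {3,9}
8: miss, evict 3, frames {9,8}
9: hit
8: hit
0: miss, evict 9, frames {8,0}
9: miss, evict 8, frames {0,9}
8: miss, evict 0, frames {9,8}
9: hit
8: hit
9: hit
0: miss, evict 9, frames {8,0}
8: hit
0: hit
9: miss, evict 8, frames {0,9}
8: miss, evict 0, frames {9,8}
0: miss, evict 9, frames {8,0}
3: miss, evict 8, frames {0,3}
8: miss, evict 0, frames {3,8}
0: miss, evict 3, frames {8,0}
8: hit
3: miss, evict 8, frames {0,3}
Page faults: 14.

14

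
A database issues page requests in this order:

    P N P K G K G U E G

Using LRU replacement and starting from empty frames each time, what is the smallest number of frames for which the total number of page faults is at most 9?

2

f=1: 10 faults
f=2: 7 faults
f=3: 6 faults
f=4: 6 faults
f=5: 6 faults
f=6: 6 faults
Smallest f with faults ≤ 9 is 2.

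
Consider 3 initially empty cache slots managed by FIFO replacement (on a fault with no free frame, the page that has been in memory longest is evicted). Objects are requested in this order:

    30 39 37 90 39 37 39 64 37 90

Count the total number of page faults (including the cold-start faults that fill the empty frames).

5

30: miss, frames [30]
39: miss, frames [30, 39]
37: miss, frames [30, 39, 37]
90: miss, evict 30, frames [39, 37, 90]
39: hit
37: hit
39: hit
64: miss, evict 39, frames [37, 90, 64]
37: hit
90: hit
Page faults: 5.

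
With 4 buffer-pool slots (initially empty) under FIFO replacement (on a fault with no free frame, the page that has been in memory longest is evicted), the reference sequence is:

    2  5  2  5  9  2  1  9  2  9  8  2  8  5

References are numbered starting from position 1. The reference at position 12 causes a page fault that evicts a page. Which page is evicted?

5

pos 1: 2 → fault, frames (2)
pos 2: 5 → fault, frames (2 5)
pos 3: 2 → hit
pos 4: 5 → hit
pos 5: 9 → fault, frames (2 5 9)
pos 6: 2 → hit
pos 7: 1 → fault, frames (2 5 9 1)
pos 8: 9 → hit
pos 9: 2 → hit
pos 10: 9 → hit
pos 11: 8 → fault, evict 2, frames (5 9 1 8)
pos 12: 2 → fault, evict 5, frames (9 1 8 2)
At position 12, page 5 is evicted.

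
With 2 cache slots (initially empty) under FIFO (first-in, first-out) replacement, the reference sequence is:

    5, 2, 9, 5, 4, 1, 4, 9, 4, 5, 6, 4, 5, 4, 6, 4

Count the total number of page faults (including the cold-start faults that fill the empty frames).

5 -> fault, frames {5}
2 -> fault, frames {5,2}
9 -> fault, evict 5, frames {2,9}
5 -> fault, evict 2, frames {9,5}
4 -> fault, evict 9, frames {5,4}
1 -> fault, evict 5, frames {4,1}
4 -> hit
9 -> fault, evict 4, frames {1,9}
4 -> fault, evict 1, frames {9,4}
5 -> fault, evict 9, frames {4,5}
6 -> fault, evict 4, frames {5,6}
4 -> fault, evict 5, frames {6,4}
5 -> fault, evict 6, frames {4,5}
4 -> hit
6 -> fault, evict 4, frames {5,6}
4 -> fault, evict 5, frames {6,4}
Page faults: 14.

14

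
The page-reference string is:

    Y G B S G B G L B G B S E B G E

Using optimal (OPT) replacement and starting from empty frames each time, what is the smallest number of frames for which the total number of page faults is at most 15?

2

f=1: 16 faults
f=2: 10 faults
f=3: 7 faults
f=4: 6 faults
f=5: 6 faults
f=6: 6 faults
Smallest f with faults ≤ 15 is 2.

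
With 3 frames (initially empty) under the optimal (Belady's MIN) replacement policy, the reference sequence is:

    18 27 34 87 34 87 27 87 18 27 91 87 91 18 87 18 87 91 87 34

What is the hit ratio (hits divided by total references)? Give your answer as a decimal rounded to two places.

0.65

18 → miss, frames {18}
27 → miss, frames {18,27}
34 → miss, frames {18,27,34}
87 → miss, evict 18, frames {27,34,87}
34 → hit
87 → hit
27 → hit
87 → hit
18 → miss, evict 34, frames {27,87,18}
27 → hit
91 → miss, evict 27, frames {87,18,91}
87 → hit
91 → hit
18 → hit
87 → hit
18 → hit
87 → hit
91 → hit
87 → hit
34 → miss, evict 91, frames {87,18,34}
Hits: 13 of 20 references → 13/20 = 0.6500.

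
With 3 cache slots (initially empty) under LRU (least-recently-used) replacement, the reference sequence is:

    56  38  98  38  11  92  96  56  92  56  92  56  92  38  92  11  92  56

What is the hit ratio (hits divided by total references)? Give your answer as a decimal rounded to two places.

56 → miss, frames (56)
38 → miss, frames (56 38)
98 → miss, frames (56 38 98)
38 → hit
11 → miss, evict 56, frames (98 38 11)
92 → miss, evict 98, frames (38 11 92)
96 → miss, evict 38, frames (11 92 96)
56 → miss, evict 11, frames (92 96 56)
92 → hit
56 → hit
92 → hit
56 → hit
92 → hit
38 → miss, evict 96, frames (56 92 38)
92 → hit
11 → miss, evict 56, frames (38 92 11)
92 → hit
56 → miss, evict 38, frames (11 92 56)
Hits: 8 of 18 references → 8/18 = 0.4444.

0.44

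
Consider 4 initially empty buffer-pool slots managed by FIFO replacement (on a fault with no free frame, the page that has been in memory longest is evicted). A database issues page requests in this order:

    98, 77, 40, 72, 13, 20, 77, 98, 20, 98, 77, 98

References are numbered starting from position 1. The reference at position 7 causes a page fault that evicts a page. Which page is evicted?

40

pos 1: 98 -> fault, frames {98}
pos 2: 77 -> fault, frames {98,77}
pos 3: 40 -> fault, frames {98,77,40}
pos 4: 72 -> fault, frames {98,77,40,72}
pos 5: 13 -> fault, evict 98, frames {77,40,72,13}
pos 6: 20 -> fault, evict 77, frames {40,72,13,20}
pos 7: 77 -> fault, evict 40, frames {72,13,20,77}
At position 7, page 40 is evicted.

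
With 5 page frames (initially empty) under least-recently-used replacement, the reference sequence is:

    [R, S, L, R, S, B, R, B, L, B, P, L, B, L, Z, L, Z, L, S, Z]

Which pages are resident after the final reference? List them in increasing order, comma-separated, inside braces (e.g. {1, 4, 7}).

{B, L, P, S, Z}

R: fault, frames [R]
S: fault, frames [R, S]
L: fault, frames [R, S, L]
R: hit
S: hit
B: fault, frames [L, R, S, B]
R: hit
B: hit
L: hit
B: hit
P: fault, frames [S, R, L, B, P]
L: hit
B: hit
L: hit
Z: fault, evict S, frames [R, P, B, L, Z]
L: hit
Z: hit
L: hit
S: fault, evict R, frames [P, B, Z, L, S]
Z: hit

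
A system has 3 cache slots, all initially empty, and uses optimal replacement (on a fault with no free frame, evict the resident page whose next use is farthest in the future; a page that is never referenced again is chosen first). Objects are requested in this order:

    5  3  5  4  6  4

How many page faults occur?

5 -> fault, frames (5)
3 -> fault, frames (5 3)
5 -> hit
4 -> fault, frames (5 3 4)
6 -> fault, evict 3, frames (5 4 6)
4 -> hit
Page faults: 4.

4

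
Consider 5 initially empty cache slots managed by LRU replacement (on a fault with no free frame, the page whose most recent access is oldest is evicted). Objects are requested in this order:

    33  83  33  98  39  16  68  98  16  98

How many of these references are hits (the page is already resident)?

33 → fault, frames {33}
83 → fault, frames {33,83}
33 → hit
98 → fault, frames {83,33,98}
39 → fault, frames {83,33,98,39}
16 → fault, frames {83,33,98,39,16}
68 → fault, evict 83, frames {33,98,39,16,68}
98 → hit
16 → hit
98 → hit
Hits: 4.

4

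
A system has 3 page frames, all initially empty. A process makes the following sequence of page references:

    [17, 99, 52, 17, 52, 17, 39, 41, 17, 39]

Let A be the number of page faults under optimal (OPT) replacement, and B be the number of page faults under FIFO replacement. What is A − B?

-1

Under OPT: F F F . . . F F . . → 5 faults.
Under FIFO: F F F . . . F F F . → 6 faults.
A − B = 5 − 6 = -1.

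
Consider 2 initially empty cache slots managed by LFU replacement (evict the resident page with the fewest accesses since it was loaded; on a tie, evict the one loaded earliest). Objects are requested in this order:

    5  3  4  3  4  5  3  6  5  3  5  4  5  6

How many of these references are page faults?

5 -> fault, frames {5}
3 -> fault, frames {5,3}
4 -> fault, evict 5, frames {3,4}
3 -> hit
4 -> hit
5 -> fault, evict 3, frames {4,5}
3 -> fault, evict 5, frames {4,3}
6 -> fault, evict 3, frames {4,6}
5 -> fault, evict 6, frames {4,5}
3 -> fault, evict 5, frames {4,3}
5 -> fault, evict 3, frames {4,5}
4 -> hit
5 -> hit
6 -> fault, evict 5, frames {4,6}
Page faults: 10.

10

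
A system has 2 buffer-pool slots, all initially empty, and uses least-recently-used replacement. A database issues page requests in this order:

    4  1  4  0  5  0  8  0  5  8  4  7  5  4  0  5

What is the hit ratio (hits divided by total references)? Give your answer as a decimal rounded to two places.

4 -> miss, frames {4}
1 -> miss, frames {4,1}
4 -> hit
0 -> miss, evict 1, frames {4,0}
5 -> miss, evict 4, frames {0,5}
0 -> hit
8 -> miss, evict 5, frames {0,8}
0 -> hit
5 -> miss, evict 8, frames {0,5}
8 -> miss, evict 0, frames {5,8}
4 -> miss, evict 5, frames {8,4}
7 -> miss, evict 8, frames {4,7}
5 -> miss, evict 4, frames {7,5}
4 -> miss, evict 7, frames {5,4}
0 -> miss, evict 5, frames {4,0}
5 -> miss, evict 4, frames {0,5}
Hits: 3 of 16 references → 3/16 = 0.1875.

0.19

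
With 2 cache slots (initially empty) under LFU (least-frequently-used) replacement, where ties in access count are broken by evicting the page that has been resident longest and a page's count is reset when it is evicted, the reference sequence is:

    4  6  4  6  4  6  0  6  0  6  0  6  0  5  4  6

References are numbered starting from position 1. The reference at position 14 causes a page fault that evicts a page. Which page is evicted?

pos 1: 4: fault, frames (4)
pos 2: 6: fault, frames (4 6)
pos 3: 4: hit
pos 4: 6: hit
pos 5: 4: hit
pos 6: 6: hit
pos 7: 0: fault, evict 4, frames (6 0)
pos 8: 6: hit
pos 9: 0: hit
pos 10: 6: hit
pos 11: 0: hit
pos 12: 6: hit
pos 13: 0: hit
pos 14: 5: fault, evict 0, frames (6 5)
At position 14, page 0 is evicted.

0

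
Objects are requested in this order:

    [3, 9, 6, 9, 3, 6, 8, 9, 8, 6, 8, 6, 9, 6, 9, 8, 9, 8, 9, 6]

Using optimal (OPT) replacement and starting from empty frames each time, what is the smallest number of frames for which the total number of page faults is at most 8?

f=1: 20 faults
f=2: 10 faults
f=3: 4 faults
f=4: 4 faults
Smallest f with faults ≤ 8 is 3.

3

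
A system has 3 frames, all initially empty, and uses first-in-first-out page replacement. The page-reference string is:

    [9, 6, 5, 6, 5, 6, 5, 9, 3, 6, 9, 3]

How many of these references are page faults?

5

9 -> miss, frames (9)
6 -> miss, frames (9 6)
5 -> miss, frames (9 6 5)
6 -> hit
5 -> hit
6 -> hit
5 -> hit
9 -> hit
3 -> miss, evict 9, frames (6 5 3)
6 -> hit
9 -> miss, evict 6, frames (5 3 9)
3 -> hit
Page faults: 5.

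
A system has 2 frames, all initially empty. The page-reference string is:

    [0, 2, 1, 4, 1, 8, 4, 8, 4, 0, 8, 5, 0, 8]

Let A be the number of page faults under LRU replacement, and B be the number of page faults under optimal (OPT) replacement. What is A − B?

3

Under LRU: F F F F . F F . . F F F F F → 11 faults.
Under OPT: F F F F . F . . . F . F . F → 8 faults.
A − B = 11 − 8 = 3.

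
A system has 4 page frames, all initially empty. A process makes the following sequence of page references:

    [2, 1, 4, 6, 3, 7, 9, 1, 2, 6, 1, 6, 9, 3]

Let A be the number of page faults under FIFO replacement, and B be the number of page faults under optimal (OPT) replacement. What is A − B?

3

Under FIFO: F F F F F F F F F F . . . F → 11 faults.
Under OPT: F F F F F F F . . . . . . F → 8 faults.
A − B = 11 − 8 = 3.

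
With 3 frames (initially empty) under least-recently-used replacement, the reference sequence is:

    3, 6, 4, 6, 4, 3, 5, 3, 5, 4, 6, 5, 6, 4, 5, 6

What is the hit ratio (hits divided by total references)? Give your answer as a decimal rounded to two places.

3 -> fault, frames [3]
6 -> fault, frames [3, 6]
4 -> fault, frames [3, 6, 4]
6 -> hit
4 -> hit
3 -> hit
5 -> fault, evict 6, frames [4, 3, 5]
3 -> hit
5 -> hit
4 -> hit
6 -> fault, evict 3, frames [5, 4, 6]
5 -> hit
6 -> hit
4 -> hit
5 -> hit
6 -> hit
Hits: 11 of 16 references → 11/16 = 0.6875.

0.69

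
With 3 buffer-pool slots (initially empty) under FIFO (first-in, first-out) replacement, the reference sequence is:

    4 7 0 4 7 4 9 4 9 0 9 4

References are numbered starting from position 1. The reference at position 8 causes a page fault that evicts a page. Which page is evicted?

pos 1: 4 → fault, frames (4)
pos 2: 7 → fault, frames (4 7)
pos 3: 0 → fault, frames (4 7 0)
pos 4: 4 → hit
pos 5: 7 → hit
pos 6: 4 → hit
pos 7: 9 → fault, evict 4, frames (7 0 9)
pos 8: 4 → fault, evict 7, frames (0 9 4)
At position 8, page 7 is evicted.

7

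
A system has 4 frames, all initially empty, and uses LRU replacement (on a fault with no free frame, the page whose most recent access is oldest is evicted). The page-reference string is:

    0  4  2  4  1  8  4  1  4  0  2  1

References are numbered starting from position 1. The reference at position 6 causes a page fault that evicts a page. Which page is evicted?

0

pos 1: 0 -> miss, frames [0]
pos 2: 4 -> miss, frames [0, 4]
pos 3: 2 -> miss, frames [0, 4, 2]
pos 4: 4 -> hit
pos 5: 1 -> miss, frames [0, 2, 4, 1]
pos 6: 8 -> miss, evict 0, frames [2, 4, 1, 8]
At position 6, page 0 is evicted.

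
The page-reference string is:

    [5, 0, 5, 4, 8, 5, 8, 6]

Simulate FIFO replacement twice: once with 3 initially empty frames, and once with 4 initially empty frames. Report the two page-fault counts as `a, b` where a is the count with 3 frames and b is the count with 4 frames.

3 frames: F F . F F F . F → 6 faults.
4 frames: F F . F F . . F → 5 faults.
5 < 6: adding a frame reduced faults, as is typical.

6, 5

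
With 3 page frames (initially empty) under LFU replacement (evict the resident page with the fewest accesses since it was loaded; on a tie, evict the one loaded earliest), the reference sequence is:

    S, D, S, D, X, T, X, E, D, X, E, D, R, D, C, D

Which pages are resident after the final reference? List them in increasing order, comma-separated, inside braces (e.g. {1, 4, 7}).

{C, D, S}

S -> fault, frames {S}
D -> fault, frames {S,D}
S -> hit
D -> hit
X -> fault, frames {S,D,X}
T -> fault, evict X, frames {S,D,T}
X -> fault, evict T, frames {S,D,X}
E -> fault, evict X, frames {S,D,E}
D -> hit
X -> fault, evict E, frames {S,D,X}
E -> fault, evict X, frames {S,D,E}
D -> hit
R -> fault, evict E, frames {S,D,R}
D -> hit
C -> fault, evict R, frames {S,D,C}
D -> hit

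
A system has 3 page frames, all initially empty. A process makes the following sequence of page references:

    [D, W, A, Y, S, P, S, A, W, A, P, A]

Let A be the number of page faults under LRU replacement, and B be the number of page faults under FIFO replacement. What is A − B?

1

Under LRU: F F F F F F . F F . F . → 9 faults.
Under FIFO: F F F F F F . F F . . . → 8 faults.
A − B = 9 − 8 = 1.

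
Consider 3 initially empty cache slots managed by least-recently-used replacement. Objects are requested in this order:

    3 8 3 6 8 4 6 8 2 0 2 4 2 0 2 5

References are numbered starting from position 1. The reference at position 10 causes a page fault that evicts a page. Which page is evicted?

6

pos 1: 3 → fault, frames {3}
pos 2: 8 → fault, frames {3,8}
pos 3: 3 → hit
pos 4: 6 → fault, frames {8,3,6}
pos 5: 8 → hit
pos 6: 4 → fault, evict 3, frames {6,8,4}
pos 7: 6 → hit
pos 8: 8 → hit
pos 9: 2 → fault, evict 4, frames {6,8,2}
pos 10: 0 → fault, evict 6, frames {8,2,0}
At position 10, page 6 is evicted.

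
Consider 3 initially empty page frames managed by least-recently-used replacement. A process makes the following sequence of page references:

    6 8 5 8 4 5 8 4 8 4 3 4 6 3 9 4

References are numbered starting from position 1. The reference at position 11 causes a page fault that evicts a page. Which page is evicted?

pos 1: 6 -> fault, frames {6}
pos 2: 8 -> fault, frames {6,8}
pos 3: 5 -> fault, frames {6,8,5}
pos 4: 8 -> hit
pos 5: 4 -> fault, evict 6, frames {5,8,4}
pos 6: 5 -> hit
pos 7: 8 -> hit
pos 8: 4 -> hit
pos 9: 8 -> hit
pos 10: 4 -> hit
pos 11: 3 -> fault, evict 5, frames {8,4,3}
At position 11, page 5 is evicted.

5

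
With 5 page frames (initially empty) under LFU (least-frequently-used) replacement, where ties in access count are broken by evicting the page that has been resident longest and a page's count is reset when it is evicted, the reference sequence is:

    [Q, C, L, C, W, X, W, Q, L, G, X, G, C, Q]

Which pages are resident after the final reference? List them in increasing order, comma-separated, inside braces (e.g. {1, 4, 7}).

{C, G, L, Q, W}

Q: miss, frames (Q)
C: miss, frames (Q C)
L: miss, frames (Q C L)
C: hit
W: miss, frames (Q C L W)
X: miss, frames (Q C L W X)
W: hit
Q: hit
L: hit
G: miss, evict X, frames (Q C L W G)
X: miss, evict G, frames (Q C L W X)
G: miss, evict X, frames (Q C L W G)
C: hit
Q: hit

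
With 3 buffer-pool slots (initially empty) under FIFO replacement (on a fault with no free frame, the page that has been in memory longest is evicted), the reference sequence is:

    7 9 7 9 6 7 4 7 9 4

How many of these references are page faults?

7 → miss, frames (7)
9 → miss, frames (7 9)
7 → hit
9 → hit
6 → miss, frames (7 9 6)
7 → hit
4 → miss, evict 7, frames (9 6 4)
7 → miss, evict 9, frames (6 4 7)
9 → miss, evict 6, frames (4 7 9)
4 → hit
Page faults: 6.

6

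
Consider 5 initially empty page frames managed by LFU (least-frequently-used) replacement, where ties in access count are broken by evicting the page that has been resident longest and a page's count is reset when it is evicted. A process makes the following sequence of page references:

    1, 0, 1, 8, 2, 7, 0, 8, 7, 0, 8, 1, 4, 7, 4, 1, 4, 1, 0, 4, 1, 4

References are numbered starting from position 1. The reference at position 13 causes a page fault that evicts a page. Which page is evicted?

2

pos 1: 1 → fault, frames {1}
pos 2: 0 → fault, frames {1,0}
pos 3: 1 → hit
pos 4: 8 → fault, frames {1,0,8}
pos 5: 2 → fault, frames {1,0,8,2}
pos 6: 7 → fault, frames {1,0,8,2,7}
pos 7: 0 → hit
pos 8: 8 → hit
pos 9: 7 → hit
pos 10: 0 → hit
pos 11: 8 → hit
pos 12: 1 → hit
pos 13: 4 → fault, evict 2, frames {1,0,8,7,4}
At position 13, page 2 is evicted.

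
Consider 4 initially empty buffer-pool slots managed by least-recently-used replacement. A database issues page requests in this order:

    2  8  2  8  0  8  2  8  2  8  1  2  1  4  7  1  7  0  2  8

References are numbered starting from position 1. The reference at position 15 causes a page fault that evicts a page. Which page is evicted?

pos 1: 2 → fault, frames [2]
pos 2: 8 → fault, frames [2, 8]
pos 3: 2 → hit
pos 4: 8 → hit
pos 5: 0 → fault, frames [2, 8, 0]
pos 6: 8 → hit
pos 7: 2 → hit
pos 8: 8 → hit
pos 9: 2 → hit
pos 10: 8 → hit
pos 11: 1 → fault, frames [0, 2, 8, 1]
pos 12: 2 → hit
pos 13: 1 → hit
pos 14: 4 → fault, evict 0, frames [8, 2, 1, 4]
pos 15: 7 → fault, evict 8, frames [2, 1, 4, 7]
At position 15, page 8 is evicted.

8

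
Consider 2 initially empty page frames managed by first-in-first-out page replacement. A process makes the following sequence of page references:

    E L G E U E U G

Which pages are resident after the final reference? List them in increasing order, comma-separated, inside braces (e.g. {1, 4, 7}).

{G, U}

E → miss, frames {E}
L → miss, frames {E,L}
G → miss, evict E, frames {L,G}
E → miss, evict L, frames {G,E}
U → miss, evict G, frames {E,U}
E → hit
U → hit
G → miss, evict E, frames {U,G}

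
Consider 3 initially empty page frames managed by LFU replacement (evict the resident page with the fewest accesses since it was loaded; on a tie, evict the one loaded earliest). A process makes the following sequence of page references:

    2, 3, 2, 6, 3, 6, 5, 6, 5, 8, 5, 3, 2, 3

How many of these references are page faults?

8

2 → miss, frames {2}
3 → miss, frames {2,3}
2 → hit
6 → miss, frames {2,3,6}
3 → hit
6 → hit
5 → miss, evict 2, frames {3,6,5}
6 → hit
5 → hit
8 → miss, evict 3, frames {6,5,8}
5 → hit
3 → miss, evict 8, frames {6,5,3}
2 → miss, evict 3, frames {6,5,2}
3 → miss, evict 2, frames {6,5,3}
Page faults: 8.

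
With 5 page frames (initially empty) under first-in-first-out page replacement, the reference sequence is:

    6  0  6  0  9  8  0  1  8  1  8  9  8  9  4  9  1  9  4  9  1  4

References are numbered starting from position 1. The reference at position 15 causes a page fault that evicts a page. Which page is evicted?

pos 1: 6: fault, frames (6)
pos 2: 0: fault, frames (6 0)
pos 3: 6: hit
pos 4: 0: hit
pos 5: 9: fault, frames (6 0 9)
pos 6: 8: fault, frames (6 0 9 8)
pos 7: 0: hit
pos 8: 1: fault, frames (6 0 9 8 1)
pos 9: 8: hit
pos 10: 1: hit
pos 11: 8: hit
pos 12: 9: hit
pos 13: 8: hit
pos 14: 9: hit
pos 15: 4: fault, evict 6, frames (0 9 8 1 4)
At position 15, page 6 is evicted.

6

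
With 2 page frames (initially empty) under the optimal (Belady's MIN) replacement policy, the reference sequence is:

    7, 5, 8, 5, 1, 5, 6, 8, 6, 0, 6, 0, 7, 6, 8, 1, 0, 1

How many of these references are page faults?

11

7: miss, frames (7)
5: miss, frames (7 5)
8: miss, evict 7, frames (5 8)
5: hit
1: miss, evict 8, frames (5 1)
5: hit
6: miss, evict 5, frames (1 6)
8: miss, evict 1, frames (6 8)
6: hit
0: miss, evict 8, frames (6 0)
6: hit
0: hit
7: miss, evict 0, frames (6 7)
6: hit
8: miss, evict 7, frames (6 8)
1: miss, evict 8, frames (6 1)
0: miss, evict 6, frames (1 0)
1: hit
Page faults: 11.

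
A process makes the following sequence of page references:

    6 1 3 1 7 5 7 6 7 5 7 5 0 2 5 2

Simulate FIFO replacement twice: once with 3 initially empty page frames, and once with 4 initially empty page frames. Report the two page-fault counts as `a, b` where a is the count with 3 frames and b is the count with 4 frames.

3 frames: F F F . F F . F . . . . F F F . → 9 faults.
4 frames: F F F . F F . F . . . . F F . . → 8 faults.
8 < 9: adding a frame reduced faults, as is typical.

9, 8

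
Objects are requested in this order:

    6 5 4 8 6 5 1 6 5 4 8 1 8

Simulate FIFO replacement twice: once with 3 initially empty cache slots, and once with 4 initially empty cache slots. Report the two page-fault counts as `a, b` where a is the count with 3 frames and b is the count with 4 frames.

3 frames: F F F F F F F . . F F . . → 9 faults.
4 frames: F F F F . . F F F F F F . → 10 faults.
10 > 9: adding a frame increased faults — Belady's anomaly.

9, 10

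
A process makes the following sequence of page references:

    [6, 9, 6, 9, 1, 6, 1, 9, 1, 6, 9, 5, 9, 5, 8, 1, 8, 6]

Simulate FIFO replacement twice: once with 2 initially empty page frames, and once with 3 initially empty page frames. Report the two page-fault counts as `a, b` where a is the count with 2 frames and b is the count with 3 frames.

2 frames: F F . . F F . F F F F F . . F F . F → 12 faults.
3 frames: F F . . F . . . . . . F . . F . . F → 6 faults.
6 < 12: adding a frame reduced faults, as is typical.

12, 6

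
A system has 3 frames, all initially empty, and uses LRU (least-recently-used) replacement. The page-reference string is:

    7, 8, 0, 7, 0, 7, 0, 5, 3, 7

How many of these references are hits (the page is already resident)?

7 → miss, frames (7)
8 → miss, frames (7 8)
0 → miss, frames (7 8 0)
7 → hit
0 → hit
7 → hit
0 → hit
5 → miss, evict 8, frames (7 0 5)
3 → miss, evict 7, frames (0 5 3)
7 → miss, evict 0, frames (5 3 7)
Hits: 4.

4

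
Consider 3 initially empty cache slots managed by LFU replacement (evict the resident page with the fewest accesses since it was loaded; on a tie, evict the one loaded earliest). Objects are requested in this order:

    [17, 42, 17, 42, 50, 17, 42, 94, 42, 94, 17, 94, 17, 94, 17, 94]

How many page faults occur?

4

17 → miss, frames {17}
42 → miss, frames {17,42}
17 → hit
42 → hit
50 → miss, frames {17,42,50}
17 → hit
42 → hit
94 → miss, evict 50, frames {17,42,94}
42 → hit
94 → hit
17 → hit
94 → hit
17 → hit
94 → hit
17 → hit
94 → hit
Page faults: 4.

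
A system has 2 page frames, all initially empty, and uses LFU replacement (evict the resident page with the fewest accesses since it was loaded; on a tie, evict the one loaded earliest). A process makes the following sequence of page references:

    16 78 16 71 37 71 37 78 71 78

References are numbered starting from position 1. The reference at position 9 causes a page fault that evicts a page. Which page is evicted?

pos 1: 16 -> miss, frames {16}
pos 2: 78 -> miss, frames {16,78}
pos 3: 16 -> hit
pos 4: 71 -> miss, evict 78, frames {16,71}
pos 5: 37 -> miss, evict 71, frames {16,37}
pos 6: 71 -> miss, evict 37, frames {16,71}
pos 7: 37 -> miss, evict 71, frames {16,37}
pos 8: 78 -> miss, evict 37, frames {16,78}
pos 9: 71 -> miss, evict 78, frames {16,71}
At position 9, page 78 is evicted.

78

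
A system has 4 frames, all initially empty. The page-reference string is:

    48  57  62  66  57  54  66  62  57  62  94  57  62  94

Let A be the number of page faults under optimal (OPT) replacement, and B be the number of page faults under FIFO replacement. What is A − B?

Under OPT: F F F F . F . . . . F . . . → 6 faults.
Under FIFO: F F F F . F . . . . F F F . → 8 faults.
A − B = 6 − 8 = -2.

-2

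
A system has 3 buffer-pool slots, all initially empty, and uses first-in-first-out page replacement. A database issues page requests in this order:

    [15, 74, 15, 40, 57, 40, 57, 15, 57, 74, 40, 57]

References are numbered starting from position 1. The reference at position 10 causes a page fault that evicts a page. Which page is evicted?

pos 1: 15: fault, frames (15)
pos 2: 74: fault, frames (15 74)
pos 3: 15: hit
pos 4: 40: fault, frames (15 74 40)
pos 5: 57: fault, evict 15, frames (74 40 57)
pos 6: 40: hit
pos 7: 57: hit
pos 8: 15: fault, evict 74, frames (40 57 15)
pos 9: 57: hit
pos 10: 74: fault, evict 40, frames (57 15 74)
At position 10, page 40 is evicted.

40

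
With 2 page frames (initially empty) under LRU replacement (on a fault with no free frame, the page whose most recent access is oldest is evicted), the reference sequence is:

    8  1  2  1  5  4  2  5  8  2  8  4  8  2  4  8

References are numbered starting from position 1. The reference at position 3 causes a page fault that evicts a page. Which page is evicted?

pos 1: 8 -> fault, frames (8)
pos 2: 1 -> fault, frames (8 1)
pos 3: 2 -> fault, evict 8, frames (1 2)
At position 3, page 8 is evicted.

8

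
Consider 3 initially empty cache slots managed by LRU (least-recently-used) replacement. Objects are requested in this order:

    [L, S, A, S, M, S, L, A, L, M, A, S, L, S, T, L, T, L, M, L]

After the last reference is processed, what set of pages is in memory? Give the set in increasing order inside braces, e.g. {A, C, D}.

L: miss, frames (L)
S: miss, frames (L S)
A: miss, frames (L S A)
S: hit
M: miss, evict L, frames (A S M)
S: hit
L: miss, evict A, frames (M S L)
A: miss, evict M, frames (S L A)
L: hit
M: miss, evict S, frames (A L M)
A: hit
S: miss, evict L, frames (M A S)
L: miss, evict M, frames (A S L)
S: hit
T: miss, evict A, frames (L S T)
L: hit
T: hit
L: hit
M: miss, evict S, frames (T L M)
L: hit

{L, M, T}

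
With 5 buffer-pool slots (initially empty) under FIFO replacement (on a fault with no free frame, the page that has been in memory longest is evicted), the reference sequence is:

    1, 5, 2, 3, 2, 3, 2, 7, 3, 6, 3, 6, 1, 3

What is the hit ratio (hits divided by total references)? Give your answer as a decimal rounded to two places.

0.50

1 → miss, frames (1)
5 → miss, frames (1 5)
2 → miss, frames (1 5 2)
3 → miss, frames (1 5 2 3)
2 → hit
3 → hit
2 → hit
7 → miss, frames (1 5 2 3 7)
3 → hit
6 → miss, evict 1, frames (5 2 3 7 6)
3 → hit
6 → hit
1 → miss, evict 5, frames (2 3 7 6 1)
3 → hit
Hits: 7 of 14 references → 7/14 = 0.5000.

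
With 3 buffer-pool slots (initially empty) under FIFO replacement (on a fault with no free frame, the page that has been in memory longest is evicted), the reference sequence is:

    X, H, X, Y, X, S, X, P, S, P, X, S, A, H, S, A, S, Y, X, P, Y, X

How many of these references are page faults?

X -> miss, frames [X]
H -> miss, frames [X, H]
X -> hit
Y -> miss, frames [X, H, Y]
X -> hit
S -> miss, evict X, frames [H, Y, S]
X -> miss, evict H, frames [Y, S, X]
P -> miss, evict Y, frames [S, X, P]
S -> hit
P -> hit
X -> hit
S -> hit
A -> miss, evict S, frames [X, P, A]
H -> miss, evict X, frames [P, A, H]
S -> miss, evict P, frames [A, H, S]
A -> hit
S -> hit
Y -> miss, evict A, frames [H, S, Y]
X -> miss, evict H, frames [S, Y, X]
P -> miss, evict S, frames [Y, X, P]
Y -> hit
X -> hit
Page faults: 12.

12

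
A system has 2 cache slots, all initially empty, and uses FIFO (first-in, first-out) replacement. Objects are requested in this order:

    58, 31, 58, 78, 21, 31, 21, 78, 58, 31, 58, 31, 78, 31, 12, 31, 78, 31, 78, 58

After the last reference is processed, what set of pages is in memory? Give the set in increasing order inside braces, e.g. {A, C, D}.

{58, 78}

58: fault, frames (58)
31: fault, frames (58 31)
58: hit
78: fault, evict 58, frames (31 78)
21: fault, evict 31, frames (78 21)
31: fault, evict 78, frames (21 31)
21: hit
78: fault, evict 21, frames (31 78)
58: fault, evict 31, frames (78 58)
31: fault, evict 78, frames (58 31)
58: hit
31: hit
78: fault, evict 58, frames (31 78)
31: hit
12: fault, evict 31, frames (78 12)
31: fault, evict 78, frames (12 31)
78: fault, evict 12, frames (31 78)
31: hit
78: hit
58: fault, evict 31, frames (78 58)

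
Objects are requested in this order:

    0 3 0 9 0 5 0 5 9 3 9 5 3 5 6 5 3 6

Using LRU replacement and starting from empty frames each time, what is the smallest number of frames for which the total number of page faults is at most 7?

3

f=1: 18 faults
f=2: 11 faults
f=3: 6 faults
f=4: 5 faults
f=5: 5 faults
Smallest f with faults ≤ 7 is 3.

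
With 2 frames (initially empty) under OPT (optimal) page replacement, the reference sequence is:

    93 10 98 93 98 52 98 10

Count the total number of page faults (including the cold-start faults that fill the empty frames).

93 -> miss, frames {93}
10 -> miss, frames {93,10}
98 -> miss, evict 10, frames {93,98}
93 -> hit
98 -> hit
52 -> miss, evict 93, frames {98,52}
98 -> hit
10 -> miss, evict 52, frames {98,10}
Page faults: 5.

5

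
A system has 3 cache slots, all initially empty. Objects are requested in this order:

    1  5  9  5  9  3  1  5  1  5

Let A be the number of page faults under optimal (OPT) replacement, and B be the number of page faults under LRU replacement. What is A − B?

-2

Under OPT: F F F . . F . . . . → 4 faults.
Under LRU: F F F . . F F F . . → 6 faults.
A − B = 4 − 6 = -2.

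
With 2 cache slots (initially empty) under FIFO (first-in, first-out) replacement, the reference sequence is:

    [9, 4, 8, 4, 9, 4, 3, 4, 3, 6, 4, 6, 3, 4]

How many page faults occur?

9

9 -> fault, frames (9)
4 -> fault, frames (9 4)
8 -> fault, evict 9, frames (4 8)
4 -> hit
9 -> fault, evict 4, frames (8 9)
4 -> fault, evict 8, frames (9 4)
3 -> fault, evict 9, frames (4 3)
4 -> hit
3 -> hit
6 -> fault, evict 4, frames (3 6)
4 -> fault, evict 3, frames (6 4)
6 -> hit
3 -> fault, evict 6, frames (4 3)
4 -> hit
Page faults: 9.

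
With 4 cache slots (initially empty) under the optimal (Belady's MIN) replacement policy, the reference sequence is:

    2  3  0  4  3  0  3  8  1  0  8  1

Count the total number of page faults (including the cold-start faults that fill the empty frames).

2: fault, frames {2}
3: fault, frames {2,3}
0: fault, frames {2,3,0}
4: fault, frames {2,3,0,4}
3: hit
0: hit
3: hit
8: fault, evict 4, frames {2,3,0,8}
1: fault, evict 3, frames {2,0,8,1}
0: hit
8: hit
1: hit
Page faults: 6.

6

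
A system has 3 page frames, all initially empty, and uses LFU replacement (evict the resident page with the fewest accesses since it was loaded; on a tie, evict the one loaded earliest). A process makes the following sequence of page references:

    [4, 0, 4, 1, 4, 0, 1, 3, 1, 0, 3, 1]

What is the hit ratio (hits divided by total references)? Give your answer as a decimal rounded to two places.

4 → miss, frames (4)
0 → miss, frames (4 0)
4 → hit
1 → miss, frames (4 0 1)
4 → hit
0 → hit
1 → hit
3 → miss, evict 0, frames (4 1 3)
1 → hit
0 → miss, evict 3, frames (4 1 0)
3 → miss, evict 0, frames (4 1 3)
1 → hit
Hits: 6 of 12 references → 6/12 = 0.5000.

0.50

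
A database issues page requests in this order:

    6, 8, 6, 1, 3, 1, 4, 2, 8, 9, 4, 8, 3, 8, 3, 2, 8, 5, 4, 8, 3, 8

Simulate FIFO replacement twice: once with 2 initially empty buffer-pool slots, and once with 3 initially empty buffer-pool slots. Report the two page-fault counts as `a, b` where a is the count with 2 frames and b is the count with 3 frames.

2 frames: F F . F F . F F F F F F F . . F F F F F F . → 17 faults.
3 frames: F F . F F . F F F F F . F F . F . F F F F . → 16 faults.
16 < 17: adding a frame reduced faults, as is typical.

17, 16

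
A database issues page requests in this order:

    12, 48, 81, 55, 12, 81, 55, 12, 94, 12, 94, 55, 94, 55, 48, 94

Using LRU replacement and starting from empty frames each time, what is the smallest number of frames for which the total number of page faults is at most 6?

4

f=1: 16 faults
f=2: 12 faults
f=3: 7 faults
f=4: 6 faults
f=5: 5 faults
Smallest f with faults ≤ 6 is 4.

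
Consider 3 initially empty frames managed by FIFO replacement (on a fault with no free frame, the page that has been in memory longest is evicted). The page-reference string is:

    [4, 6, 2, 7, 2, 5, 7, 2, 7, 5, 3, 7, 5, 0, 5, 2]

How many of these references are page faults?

4: miss, frames {4}
6: miss, frames {4,6}
2: miss, frames {4,6,2}
7: miss, evict 4, frames {6,2,7}
2: hit
5: miss, evict 6, frames {2,7,5}
7: hit
2: hit
7: hit
5: hit
3: miss, evict 2, frames {7,5,3}
7: hit
5: hit
0: miss, evict 7, frames {5,3,0}
5: hit
2: miss, evict 5, frames {3,0,2}
Page faults: 8.

8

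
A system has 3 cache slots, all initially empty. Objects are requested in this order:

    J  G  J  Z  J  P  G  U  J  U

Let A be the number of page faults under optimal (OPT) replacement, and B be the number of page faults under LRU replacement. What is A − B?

Under OPT: F F . F . F . F . . → 5 faults.
Under LRU: F F . F . F F F F . → 7 faults.
A − B = 5 − 7 = -2.

-2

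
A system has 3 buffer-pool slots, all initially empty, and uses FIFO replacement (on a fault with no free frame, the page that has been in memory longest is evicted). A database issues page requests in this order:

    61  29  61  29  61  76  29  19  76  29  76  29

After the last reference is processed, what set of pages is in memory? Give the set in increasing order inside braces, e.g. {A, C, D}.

61 → fault, frames (61)
29 → fault, frames (61 29)
61 → hit
29 → hit
61 → hit
76 → fault, frames (61 29 76)
29 → hit
19 → fault, evict 61, frames (29 76 19)
76 → hit
29 → hit
76 → hit
29 → hit

{19, 29, 76}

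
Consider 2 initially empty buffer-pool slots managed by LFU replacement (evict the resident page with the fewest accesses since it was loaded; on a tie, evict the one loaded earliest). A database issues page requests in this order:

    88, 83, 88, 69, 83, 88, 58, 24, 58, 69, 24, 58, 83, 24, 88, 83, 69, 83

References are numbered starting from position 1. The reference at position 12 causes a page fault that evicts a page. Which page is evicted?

24

pos 1: 88: miss, frames (88)
pos 2: 83: miss, frames (88 83)
pos 3: 88: hit
pos 4: 69: miss, evict 83, frames (88 69)
pos 5: 83: miss, evict 69, frames (88 83)
pos 6: 88: hit
pos 7: 58: miss, evict 83, frames (88 58)
pos 8: 24: miss, evict 58, frames (88 24)
pos 9: 58: miss, evict 24, frames (88 58)
pos 10: 69: miss, evict 58, frames (88 69)
pos 11: 24: miss, evict 69, frames (88 24)
pos 12: 58: miss, evict 24, frames (88 58)
At position 12, page 24 is evicted.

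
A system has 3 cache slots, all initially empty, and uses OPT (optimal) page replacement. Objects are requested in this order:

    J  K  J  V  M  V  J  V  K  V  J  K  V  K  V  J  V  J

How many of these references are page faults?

J -> miss, frames {J}
K -> miss, frames {J,K}
J -> hit
V -> miss, frames {J,K,V}
M -> miss, evict K, frames {J,V,M}
V -> hit
J -> hit
V -> hit
K -> miss, evict M, frames {J,V,K}
V -> hit
J -> hit
K -> hit
V -> hit
K -> hit
V -> hit
J -> hit
V -> hit
J -> hit
Page faults: 5.

5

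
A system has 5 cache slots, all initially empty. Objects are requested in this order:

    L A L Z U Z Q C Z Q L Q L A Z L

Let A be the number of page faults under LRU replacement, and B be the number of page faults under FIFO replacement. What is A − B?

-2

Under LRU: F F . F F . F F . . . . . F . . → 7 faults.
Under FIFO: F F . F F . F F . . F . . F F . → 9 faults.
A − B = 7 − 9 = -2.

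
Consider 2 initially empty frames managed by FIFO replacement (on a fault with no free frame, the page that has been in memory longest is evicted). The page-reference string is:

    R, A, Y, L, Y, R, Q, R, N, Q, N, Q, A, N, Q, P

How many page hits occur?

6

R -> fault, frames {R}
A -> fault, frames {R,A}
Y -> fault, evict R, frames {A,Y}
L -> fault, evict A, frames {Y,L}
Y -> hit
R -> fault, evict Y, frames {L,R}
Q -> fault, evict L, frames {R,Q}
R -> hit
N -> fault, evict R, frames {Q,N}
Q -> hit
N -> hit
Q -> hit
A -> fault, evict Q, frames {N,A}
N -> hit
Q -> fault, evict N, frames {A,Q}
P -> fault, evict A, frames {Q,P}
Hits: 6.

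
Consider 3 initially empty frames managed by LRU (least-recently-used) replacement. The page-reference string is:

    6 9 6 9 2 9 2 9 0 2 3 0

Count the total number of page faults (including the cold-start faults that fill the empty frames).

5

6 → fault, frames {6}
9 → fault, frames {6,9}
6 → hit
9 → hit
2 → fault, frames {6,9,2}
9 → hit
2 → hit
9 → hit
0 → fault, evict 6, frames {2,9,0}
2 → hit
3 → fault, evict 9, frames {0,2,3}
0 → hit
Page faults: 5.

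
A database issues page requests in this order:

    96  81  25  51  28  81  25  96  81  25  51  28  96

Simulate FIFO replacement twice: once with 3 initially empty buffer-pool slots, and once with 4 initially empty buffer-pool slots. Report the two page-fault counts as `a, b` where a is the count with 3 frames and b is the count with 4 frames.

10, 11

3 frames: F F F F F F F F . . F F . → 10 faults.
4 frames: F F F F F . . F F F F F F → 11 faults.
11 > 10: adding a frame increased faults — Belady's anomaly.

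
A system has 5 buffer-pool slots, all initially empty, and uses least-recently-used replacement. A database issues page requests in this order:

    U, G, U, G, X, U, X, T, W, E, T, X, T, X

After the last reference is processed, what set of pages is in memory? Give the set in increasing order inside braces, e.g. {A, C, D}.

U → fault, frames (U)
G → fault, frames (U G)
U → hit
G → hit
X → fault, frames (U G X)
U → hit
X → hit
T → fault, frames (G U X T)
W → fault, frames (G U X T W)
E → fault, evict G, frames (U X T W E)
T → hit
X → hit
T → hit
X → hit

{E, T, U, W, X}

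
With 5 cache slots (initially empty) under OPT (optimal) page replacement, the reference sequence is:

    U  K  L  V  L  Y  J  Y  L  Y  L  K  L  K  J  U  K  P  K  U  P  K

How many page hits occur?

15

U: fault, frames [U]
K: fault, frames [U, K]
L: fault, frames [U, K, L]
V: fault, frames [U, K, L, V]
L: hit
Y: fault, frames [U, K, L, V, Y]
J: fault, evict V, frames [U, K, L, Y, J]
Y: hit
L: hit
Y: hit
L: hit
K: hit
L: hit
K: hit
J: hit
U: hit
K: hit
P: fault, evict J, frames [U, K, L, Y, P]
K: hit
U: hit
P: hit
K: hit
Hits: 15.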